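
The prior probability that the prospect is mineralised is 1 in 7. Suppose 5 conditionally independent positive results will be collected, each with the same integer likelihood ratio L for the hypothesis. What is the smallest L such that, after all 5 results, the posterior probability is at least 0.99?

4

Prior odds = (1/7)/(6/7) = 1/6.
Target odds = 0.99/0.01 = 99.
Need L⁵ ≥ 99 ÷ (1/6) = 594.
3⁵ = 243 < 594 ≤ 1024 = 4⁵, so L = 4.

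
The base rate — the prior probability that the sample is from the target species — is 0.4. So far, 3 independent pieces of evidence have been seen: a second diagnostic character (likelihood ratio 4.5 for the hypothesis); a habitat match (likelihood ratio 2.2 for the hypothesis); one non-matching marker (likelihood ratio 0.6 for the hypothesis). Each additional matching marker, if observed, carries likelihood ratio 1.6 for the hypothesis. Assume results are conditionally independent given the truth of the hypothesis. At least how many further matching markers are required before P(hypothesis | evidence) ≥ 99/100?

Prior odds = 0.4/0.6 = 2/3.
Combined Bayes factor of the evidence already in hand = 4.5 × 2.2 × 0.6 = 5.94.
Odds after that evidence = (2/3) × 5.94 = 3.96.
Target odds = 0.99/0.01 = 99.
Need 1.6ⁿ ≥ 99 ÷ 3.96 = 25.
1.6⁶ = 262144/15625 falls short of 25 but 1.6⁷ = 2097152/78125 reaches it, so n = 7.

7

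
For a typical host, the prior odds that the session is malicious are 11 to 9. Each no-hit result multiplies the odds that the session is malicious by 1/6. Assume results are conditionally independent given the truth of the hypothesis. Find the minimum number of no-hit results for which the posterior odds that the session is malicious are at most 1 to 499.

Prior odds = 11/9.
Likelihood ratio per no-hit result = 1/6.
Target odds = 1/499.
Need (11/9) × (1/6)ⁿ ≤ 1/499, i.e. (1/6)ⁿ ≤ 9/5489.
(1/6)³ = 1/216 is still above 9/5489 but (1/6)⁴ = 1/1296 is at or below it, so n = 4.

4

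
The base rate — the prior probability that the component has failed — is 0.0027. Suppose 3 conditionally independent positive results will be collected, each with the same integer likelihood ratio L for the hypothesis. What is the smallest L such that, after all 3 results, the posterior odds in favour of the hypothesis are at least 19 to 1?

20

Prior odds = 0.0027/0.9973 = 27/9973.
Target odds = 19.
Need L³ ≥ 19 ÷ (27/9973) = 189487/27.
19³ = 6859 < 189487/27 ≤ 8000 = 20³, so L = 20.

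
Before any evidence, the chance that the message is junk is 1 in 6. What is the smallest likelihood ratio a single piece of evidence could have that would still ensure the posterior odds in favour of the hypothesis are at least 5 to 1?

25

Prior odds = (1/6)/(5/6) = 0.2.
Target odds = 5.
Required Bayes factor = 5 ÷ 0.2 = 25.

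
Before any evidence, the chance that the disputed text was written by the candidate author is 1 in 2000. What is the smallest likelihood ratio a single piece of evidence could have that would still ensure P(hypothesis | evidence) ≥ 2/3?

Prior odds = 0.0005/0.9995 = 1/1999.
Target odds = (2/3)/(1/3) = 2.
Required Bayes factor = 2 ÷ (1/1999) = 3998.

3998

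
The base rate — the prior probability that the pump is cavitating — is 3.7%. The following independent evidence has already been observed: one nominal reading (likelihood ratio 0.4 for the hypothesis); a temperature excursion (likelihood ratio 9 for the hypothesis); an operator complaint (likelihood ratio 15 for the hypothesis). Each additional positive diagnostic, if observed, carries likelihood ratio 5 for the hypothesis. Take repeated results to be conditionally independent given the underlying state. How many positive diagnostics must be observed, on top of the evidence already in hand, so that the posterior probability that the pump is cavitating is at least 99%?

3

Prior odds = 0.037/0.963 = 37/963.
Combined Bayes factor of the evidence already in hand = 0.4 × 9 × 15 = 54.
Odds after that evidence = (37/963) × 54 = 222/107.
Target odds = 0.99/0.01 = 99.
Need 5ⁿ ≥ 99 ÷ (222/107) = 3531/74.
5² = 25 falls short of 3531/74 but 5³ = 125 reaches it, so n = 3.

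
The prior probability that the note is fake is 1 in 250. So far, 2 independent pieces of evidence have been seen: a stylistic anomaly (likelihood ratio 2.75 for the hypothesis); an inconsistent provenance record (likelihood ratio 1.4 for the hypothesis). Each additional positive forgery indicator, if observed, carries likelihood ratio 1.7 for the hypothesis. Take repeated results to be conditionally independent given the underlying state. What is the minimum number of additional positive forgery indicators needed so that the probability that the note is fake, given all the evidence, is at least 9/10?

12

Prior odds = 0.004/0.996 = 1/249.
Combined Bayes factor of the evidence already in hand = 2.75 × 1.4 = 3.85.
Odds after that evidence = (1/249) × 3.85 = 77/4980.
Target odds = 0.9/0.1 = 9.
Need 1.7ⁿ ≥ 9 ÷ (77/4980) = 44820/77.
1.7¹¹ ≈342.719 falls short of 44820/77 but 1.7¹² ≈582.622 reaches it, so n = 12.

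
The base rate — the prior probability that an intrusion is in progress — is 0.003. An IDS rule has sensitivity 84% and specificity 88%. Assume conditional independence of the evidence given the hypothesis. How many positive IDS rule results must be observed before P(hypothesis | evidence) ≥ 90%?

5

Prior odds = 0.003/0.997 = 3/997.
False-positive rate = 1 − 0.88 = 0.12; likelihood ratio of a positive = 0.84/0.12 = 7.
Target posterior odds = 0.9/0.1 = 9.
Require 7ⁿ ≥ 9 ÷ (3/997) = 2991.
7⁴ = 2401 falls short of 2991 but 7⁵ = 16807 reaches it, so n = 5.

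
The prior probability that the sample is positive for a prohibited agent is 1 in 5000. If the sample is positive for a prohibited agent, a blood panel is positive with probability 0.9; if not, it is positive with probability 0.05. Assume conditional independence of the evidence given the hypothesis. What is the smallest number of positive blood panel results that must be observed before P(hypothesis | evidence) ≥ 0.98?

Prior odds = 0.0002/0.9998 = 1/4999.
Likelihood ratio of a positive = 0.9/0.05 = 18.
Target odds: 0.98 ÷ 0.02 = 49.
Require 18ⁿ ≥ 49 ÷ (1/4999) = 244951.
18⁴ = 104976 falls short of 244951 but 18⁵ = 1889568 reaches it, so n = 5.

5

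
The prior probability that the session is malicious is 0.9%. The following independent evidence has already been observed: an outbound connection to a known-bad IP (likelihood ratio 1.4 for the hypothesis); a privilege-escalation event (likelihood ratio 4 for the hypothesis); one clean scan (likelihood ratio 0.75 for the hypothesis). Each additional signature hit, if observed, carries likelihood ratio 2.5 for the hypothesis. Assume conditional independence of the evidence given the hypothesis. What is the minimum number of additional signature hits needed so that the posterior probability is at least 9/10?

Prior odds = 0.009/0.991 = 9/991.
Combined Bayes factor of the evidence already in hand = 1.4 × 4 × 0.75 = 4.2.
Odds after that evidence = (9/991) × 4.2 = 189/4955.
Target odds = 0.9/0.1 = 9.
Need 2.5ⁿ ≥ 9 ÷ (189/4955) = 4955/21.
2.5⁵ = 97.65625 falls short of 4955/21 but 2.5⁶ = 244.140625 reaches it, so n = 6.

6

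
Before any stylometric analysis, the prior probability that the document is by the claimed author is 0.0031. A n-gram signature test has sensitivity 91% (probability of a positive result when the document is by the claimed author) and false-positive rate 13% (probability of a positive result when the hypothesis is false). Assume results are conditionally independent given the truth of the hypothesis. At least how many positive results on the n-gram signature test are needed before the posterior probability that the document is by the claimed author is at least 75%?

Prior odds = 0.0031/0.9969 = 31/9969.
Likelihood ratio of a positive result = 0.91/0.13 = 7.
Target posterior odds = 0.75/0.25 = 3.
Require 7ⁿ ≥ 3 ÷ (31/9969) = 29907/31.
7³ = 343 falls short of 29907/31 but 7⁴ = 2401 reaches it, so n = 4.

4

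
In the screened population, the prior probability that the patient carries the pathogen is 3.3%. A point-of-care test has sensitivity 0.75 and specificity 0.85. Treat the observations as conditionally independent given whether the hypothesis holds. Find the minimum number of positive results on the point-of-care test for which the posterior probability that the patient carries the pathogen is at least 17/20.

4

Prior odds: 0.033 ÷ 0.967 = 33/967.
False-positive rate = 1 − 0.85 = 0.15; likelihood ratio of a positive = 0.75/0.15 = 5.
Target odds: 0.85 ÷ 0.15 = 17/3.
Need (33/967) × 5ⁿ ≥ 17/3, i.e. 5ⁿ ≥ 16439/99.
5³ = 125 falls short of 16439/99 but 5⁴ = 625 reaches it, so n = 4.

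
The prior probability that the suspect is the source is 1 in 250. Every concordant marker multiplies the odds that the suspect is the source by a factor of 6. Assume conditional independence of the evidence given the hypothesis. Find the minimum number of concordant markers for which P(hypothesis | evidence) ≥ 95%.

5

Prior odds = 0.004/0.996 = 1/249.
Likelihood ratio per concordant marker = 6.
Target posterior odds = 0.95/0.05 = 19.
Require 6ⁿ ≥ 19 ÷ (1/249) = 4731.
6⁴ = 1296 falls short of 4731 but 6⁵ = 7776 reaches it, so n = 5.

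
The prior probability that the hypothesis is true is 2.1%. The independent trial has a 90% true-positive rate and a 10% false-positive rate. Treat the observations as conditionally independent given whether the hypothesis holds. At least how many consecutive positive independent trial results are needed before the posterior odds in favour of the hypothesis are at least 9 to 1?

3

Prior odds = 0.021/0.979 = 21/979.
Likelihood ratio of a positive result = 0.9/0.1 = 9.
Target odds = 9.
Require 9ⁿ ≥ 9 ÷ (21/979) = 2937/7.
9² = 81 falls short of 2937/7 but 9³ = 729 reaches it, so n = 3.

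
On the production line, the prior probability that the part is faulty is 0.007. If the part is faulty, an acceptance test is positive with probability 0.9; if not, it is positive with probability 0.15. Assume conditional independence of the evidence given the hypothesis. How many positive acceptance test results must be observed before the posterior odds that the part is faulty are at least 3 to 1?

4

Prior odds = 0.007/0.993 = 7/993.
Likelihood ratio of a positive = 0.9/0.15 = 6.
Target odds = 3.
Need (7/993) × 6ⁿ ≥ 3, i.e. 6ⁿ ≥ 2979/7.
6³ = 216 falls short of 2979/7 but 6⁴ = 1296 reaches it, so n = 4.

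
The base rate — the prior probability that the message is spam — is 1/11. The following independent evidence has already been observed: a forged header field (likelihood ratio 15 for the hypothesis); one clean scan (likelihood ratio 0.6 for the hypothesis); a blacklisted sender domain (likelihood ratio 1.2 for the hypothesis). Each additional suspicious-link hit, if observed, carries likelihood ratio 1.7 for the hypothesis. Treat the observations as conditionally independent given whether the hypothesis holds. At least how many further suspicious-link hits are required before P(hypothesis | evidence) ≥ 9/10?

Prior odds = (1/11)/(10/11) = 0.1.
Combined Bayes factor of the evidence already in hand = 15 × 0.6 × 1.2 = 10.8.
Odds after that evidence = 0.1 × 10.8 = 1.08.
Target odds = 0.9/0.1 = 9.
Need 1.7ⁿ ≥ 9 ÷ 1.08 = 25/3.
1.7³ = 4.913 falls short of 25/3 but 1.7⁴ = 8.3521 reaches it, so n = 4.

4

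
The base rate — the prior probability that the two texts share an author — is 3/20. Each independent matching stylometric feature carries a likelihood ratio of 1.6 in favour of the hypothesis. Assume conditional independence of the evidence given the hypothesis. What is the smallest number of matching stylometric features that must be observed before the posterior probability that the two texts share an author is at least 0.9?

Prior odds: 0.15 ÷ 0.85 = 3/17.
Likelihood ratio per matching stylometric feature = 1.6.
Target odds: 0.9 ÷ 0.1 = 9.
Require 1.6ⁿ ≥ 9 ÷ (3/17) = 51.
1.6⁸ = 16777216/390625 falls short of 51 but 1.6⁹ = 134217728/1953125 reaches it, so n = 9.

9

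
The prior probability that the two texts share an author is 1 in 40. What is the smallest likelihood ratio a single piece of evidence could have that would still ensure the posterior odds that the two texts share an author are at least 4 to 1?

156

Prior odds = 0.025/0.975 = 1/39.
Target odds = 4.
Required Bayes factor = 4 ÷ (1/39) = 156.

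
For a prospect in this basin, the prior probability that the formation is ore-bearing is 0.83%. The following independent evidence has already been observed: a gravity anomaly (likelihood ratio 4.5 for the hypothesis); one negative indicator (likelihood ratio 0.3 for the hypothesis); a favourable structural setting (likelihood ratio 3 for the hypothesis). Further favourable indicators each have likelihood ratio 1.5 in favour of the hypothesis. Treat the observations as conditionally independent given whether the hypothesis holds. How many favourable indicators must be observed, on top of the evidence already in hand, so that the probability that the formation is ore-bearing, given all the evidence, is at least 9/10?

Prior odds = 0.0083/0.9917 = 83/9917.
Combined Bayes factor of the evidence already in hand = 4.5 × 0.3 × 3 = 4.05.
Odds after that evidence = (83/9917) × 4.05 = 6723/198340.
Target odds = 0.9/0.1 = 9.
Need 1.5ⁿ ≥ 9 ÷ (6723/198340) = 198340/747.
1.5¹³ = 1594323/8192 falls short of 198340/747 but 1.5¹⁴ = 4782969/16384 reaches it, so n = 14.

14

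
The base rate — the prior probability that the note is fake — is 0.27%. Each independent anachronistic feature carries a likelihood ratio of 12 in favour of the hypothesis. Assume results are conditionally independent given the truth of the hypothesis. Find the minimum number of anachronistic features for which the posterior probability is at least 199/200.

5

Prior odds: 0.0027 ÷ 0.9973 = 27/9973.
Likelihood ratio per anachronistic feature = 12.
Target posterior odds = 0.995/0.005 = 199.
Need (27/9973) × 12ⁿ ≥ 199, i.e. 12ⁿ ≥ 1984627/27.
12⁴ = 20736 falls short of 1984627/27 but 12⁵ = 248832 reaches it, so n = 5.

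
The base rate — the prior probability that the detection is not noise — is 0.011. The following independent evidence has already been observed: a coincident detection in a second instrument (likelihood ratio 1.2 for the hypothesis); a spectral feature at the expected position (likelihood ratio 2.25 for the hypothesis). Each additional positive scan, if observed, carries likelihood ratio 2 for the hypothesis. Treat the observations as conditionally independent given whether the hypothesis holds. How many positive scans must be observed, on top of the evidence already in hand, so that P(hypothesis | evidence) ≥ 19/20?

Prior odds = 0.011/0.989 = 11/989.
Combined Bayes factor of the evidence already in hand = 1.2 × 2.25 = 2.7.
Odds after that evidence = (11/989) × 2.7 = 297/9890.
Target odds = 0.95/0.05 = 19.
Need 2ⁿ ≥ 19 ÷ (297/9890) = 187910/297.
2⁹ = 512 falls short of 187910/297 but 2¹⁰ = 1024 reaches it, so n = 10.

10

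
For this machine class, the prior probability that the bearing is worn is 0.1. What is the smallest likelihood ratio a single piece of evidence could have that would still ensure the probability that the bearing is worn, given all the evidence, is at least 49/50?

Prior odds = 0.1/0.9 = 1/9.
Target odds = 0.98/0.02 = 49.
Required Bayes factor = 49 ÷ (1/9) = 441.

441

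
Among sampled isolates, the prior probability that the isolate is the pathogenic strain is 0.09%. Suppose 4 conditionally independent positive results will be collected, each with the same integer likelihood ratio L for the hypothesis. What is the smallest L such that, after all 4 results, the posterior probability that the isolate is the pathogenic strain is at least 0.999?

Prior odds = 0.0009/0.9991 = 9/9991.
Target odds = 0.999/0.001 = 999.
Need L⁴ ≥ 999 ÷ (9/9991) = 1109001.
32⁴ = 1048576 < 1109001 ≤ 1185921 = 33⁴, so L = 33.

33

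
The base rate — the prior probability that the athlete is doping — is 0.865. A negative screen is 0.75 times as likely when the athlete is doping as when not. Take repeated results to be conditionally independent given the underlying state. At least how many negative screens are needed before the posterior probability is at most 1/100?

Prior odds = 0.865/0.135 = 173/27.
Likelihood ratio per negative screen = 0.75.
Target odds: 0.01 ÷ 0.99 = 1/99.
Need (173/27) × 0.75ⁿ ≤ 1/99, i.e. 0.75ⁿ ≤ 3/1903.
0.75²² ≈0.00178381 is still above 3/1903 but 0.75²³ ≈0.00133786 is at or below it, so n = 23.

23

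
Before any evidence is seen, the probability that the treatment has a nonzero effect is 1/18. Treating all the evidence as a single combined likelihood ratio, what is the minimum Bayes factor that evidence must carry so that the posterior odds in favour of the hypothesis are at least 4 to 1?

68

Prior odds = (1/18)/(17/18) = 1/17.
Target odds = 4.
Required Bayes factor = 4 ÷ (1/17) = 68.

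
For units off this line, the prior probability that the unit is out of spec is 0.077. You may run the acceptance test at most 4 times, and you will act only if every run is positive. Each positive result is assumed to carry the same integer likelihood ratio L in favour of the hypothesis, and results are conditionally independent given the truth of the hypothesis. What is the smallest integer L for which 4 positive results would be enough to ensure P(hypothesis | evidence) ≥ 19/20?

4

Prior odds = 0.077/0.923 = 77/923.
Target odds = 0.95/0.05 = 19.
Need L⁴ ≥ 19 ÷ (77/923) = 17537/77.
3⁴ = 81 < 17537/77 ≤ 256 = 4⁴, so L = 4.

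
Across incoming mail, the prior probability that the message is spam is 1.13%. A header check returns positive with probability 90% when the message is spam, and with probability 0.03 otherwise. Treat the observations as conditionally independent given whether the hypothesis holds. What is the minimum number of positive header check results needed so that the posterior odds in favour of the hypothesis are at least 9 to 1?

Prior odds: 0.0113 ÷ 0.9887 = 113/9887.
Likelihood ratio of a positive result = 0.9/0.03 = 30.
Target odds = 9.
Require 30ⁿ ≥ 9 ÷ (113/9887) = 88983/113.
30¹ = 30 falls short of 88983/113 but 30² = 900 reaches it, so n = 2.

2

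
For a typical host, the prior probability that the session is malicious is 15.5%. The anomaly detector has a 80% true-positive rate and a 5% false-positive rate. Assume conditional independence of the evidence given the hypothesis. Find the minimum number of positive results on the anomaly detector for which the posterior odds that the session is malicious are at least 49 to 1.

Prior odds: 0.155 ÷ 0.845 = 31/169.
Likelihood ratio of a positive result = 0.8/0.05 = 16.
Target odds = 49.
Need (31/169) × 16ⁿ ≥ 49, i.e. 16ⁿ ≥ 8281/31.
16² = 256 falls short of 8281/31 but 16³ = 4096 reaches it, so n = 3.

3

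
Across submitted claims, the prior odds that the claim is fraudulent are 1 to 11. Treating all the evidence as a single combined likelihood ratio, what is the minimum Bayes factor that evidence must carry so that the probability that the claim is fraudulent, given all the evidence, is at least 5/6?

55

Prior odds = 1/11.
Target odds = (5/6)/(1/6) = 5.
Required Bayes factor = 5 ÷ (1/11) = 55.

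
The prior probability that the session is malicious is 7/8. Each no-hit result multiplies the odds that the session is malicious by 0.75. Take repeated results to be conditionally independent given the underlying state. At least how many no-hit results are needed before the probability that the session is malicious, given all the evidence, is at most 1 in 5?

12

Prior odds: 0.875 ÷ 0.125 = 7.
Likelihood ratio per no-hit result = 0.75.
Target posterior odds = 0.2/0.8 = 0.25.
Need 7 × 0.75ⁿ ≤ 0.25, i.e. 0.75ⁿ ≤ 1/28.
0.75¹¹ = 177147/4194304 is still above 1/28 but 0.75¹² = 531441/16777216 is at or below it, so n = 12.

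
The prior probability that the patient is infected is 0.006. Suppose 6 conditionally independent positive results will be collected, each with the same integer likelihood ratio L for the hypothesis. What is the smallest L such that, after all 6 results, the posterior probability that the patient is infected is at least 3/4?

Prior odds = 0.006/0.994 = 3/497.
Target odds = 0.75/0.25 = 3.
Need L⁶ ≥ 3 ÷ (3/497) = 497.
2⁶ = 64 < 497 ≤ 729 = 3⁶, so L = 3.

3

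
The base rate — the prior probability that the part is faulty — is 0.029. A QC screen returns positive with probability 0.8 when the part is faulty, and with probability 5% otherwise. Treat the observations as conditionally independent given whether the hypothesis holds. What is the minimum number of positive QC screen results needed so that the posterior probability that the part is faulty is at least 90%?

3

Prior odds: 0.029 ÷ 0.971 = 29/971.
Likelihood ratio of a positive result = 0.8/0.05 = 16.
Target odds: 0.9 ÷ 0.1 = 9.
Need (29/971) × 16ⁿ ≥ 9, i.e. 16ⁿ ≥ 8739/29.
16² = 256 falls short of 8739/29 but 16³ = 4096 reaches it, so n = 3.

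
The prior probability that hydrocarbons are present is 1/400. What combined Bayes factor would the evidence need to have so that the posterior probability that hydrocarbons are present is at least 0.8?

Prior odds = 0.0025/0.9975 = 1/399.
Target odds = 0.8/0.2 = 4.
Required Bayes factor = 4 ÷ (1/399) = 1596.

1596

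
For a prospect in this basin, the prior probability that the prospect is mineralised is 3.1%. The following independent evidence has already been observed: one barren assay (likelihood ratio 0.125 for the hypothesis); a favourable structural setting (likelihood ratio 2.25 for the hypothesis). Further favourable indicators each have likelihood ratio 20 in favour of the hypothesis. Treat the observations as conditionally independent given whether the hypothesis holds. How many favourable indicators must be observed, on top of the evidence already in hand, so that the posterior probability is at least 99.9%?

Prior odds = 0.031/0.969 = 31/969.
Combined Bayes factor of the evidence already in hand = 0.125 × 2.25 = 0.28125.
Odds after that evidence = (31/969) × 0.28125 = 93/10336.
Target odds = 0.999/0.001 = 999.
Need 20ⁿ ≥ 999 ÷ (93/10336) = 3441888/31.
20³ = 8000 falls short of 3441888/31 but 20⁴ = 160000 reaches it, so n = 4.

4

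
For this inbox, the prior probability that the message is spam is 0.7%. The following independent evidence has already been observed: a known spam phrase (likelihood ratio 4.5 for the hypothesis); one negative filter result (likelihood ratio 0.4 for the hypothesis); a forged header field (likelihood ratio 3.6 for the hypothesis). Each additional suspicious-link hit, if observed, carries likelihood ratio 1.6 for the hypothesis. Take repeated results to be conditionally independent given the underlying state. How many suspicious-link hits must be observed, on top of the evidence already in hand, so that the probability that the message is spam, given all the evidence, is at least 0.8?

10

Prior odds = 0.007/0.993 = 7/993.
Combined Bayes factor of the evidence already in hand = 4.5 × 0.4 × 3.6 = 6.48.
Odds after that evidence = (7/993) × 6.48 = 378/8275.
Target odds = 0.8/0.2 = 4.
Need 1.6ⁿ ≥ 4 ÷ (378/8275) = 16550/189.
1.6⁹ = 134217728/1953125 falls short of 16550/189 but 1.6¹⁰ ≈109.951 reaches it, so n = 10.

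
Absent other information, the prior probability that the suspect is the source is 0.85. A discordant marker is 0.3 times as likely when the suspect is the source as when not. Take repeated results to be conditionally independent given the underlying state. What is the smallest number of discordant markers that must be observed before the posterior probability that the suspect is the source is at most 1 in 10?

4

Prior odds: 0.85 ÷ 0.15 = 17/3.
Likelihood ratio per discordant marker = 0.3.
Target posterior odds = 0.1/0.9 = 1/9.
Need (17/3) × 0.3ⁿ ≤ 1/9, i.e. 0.3ⁿ ≤ 1/51.
0.3³ = 0.027 is still above 1/51 but 0.3⁴ = 0.0081 is at or below it, so n = 4.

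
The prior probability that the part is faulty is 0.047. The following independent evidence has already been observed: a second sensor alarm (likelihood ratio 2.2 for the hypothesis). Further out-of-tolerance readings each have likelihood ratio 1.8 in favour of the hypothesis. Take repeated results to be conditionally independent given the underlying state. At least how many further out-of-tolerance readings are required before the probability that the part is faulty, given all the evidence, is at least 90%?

8

Prior odds = 0.047/0.953 = 47/953.
Bayes factor of the evidence already in hand = 2.2.
Odds after that evidence = (47/953) × 2.2 = 517/4765.
Target odds = 0.9/0.1 = 9.
Need 1.8ⁿ ≥ 9 ÷ (517/4765) = 42885/517.
1.8⁷ = 4782969/78125 falls short of 42885/517 but 1.8⁸ = 43046721/390625 reaches it, so n = 8.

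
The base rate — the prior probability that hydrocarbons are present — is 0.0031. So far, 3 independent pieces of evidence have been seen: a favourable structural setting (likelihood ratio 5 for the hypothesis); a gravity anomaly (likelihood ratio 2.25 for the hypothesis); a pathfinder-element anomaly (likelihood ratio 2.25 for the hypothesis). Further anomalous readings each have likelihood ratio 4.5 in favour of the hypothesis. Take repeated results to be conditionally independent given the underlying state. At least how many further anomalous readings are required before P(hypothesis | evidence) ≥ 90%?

Prior odds = 0.0031/0.9969 = 31/9969.
Combined Bayes factor of the evidence already in hand = 5 × 2.25 × 2.25 = 25.3125.
Odds after that evidence = (31/9969) × 25.3125 = 4185/53168.
Target odds = 0.9/0.1 = 9.
Need 4.5ⁿ ≥ 9 ÷ (4185/53168) = 53168/465.
4.5³ = 91.125 falls short of 53168/465 but 4.5⁴ = 410.0625 reaches it, so n = 4.

4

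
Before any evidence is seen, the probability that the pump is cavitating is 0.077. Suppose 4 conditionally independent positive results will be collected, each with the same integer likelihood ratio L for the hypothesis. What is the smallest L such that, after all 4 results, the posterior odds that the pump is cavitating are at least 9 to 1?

Prior odds = 0.077/0.923 = 77/923.
Target odds = 9.
Need L⁴ ≥ 9 ÷ (77/923) = 8307/77.
3⁴ = 81 < 8307/77 ≤ 256 = 4⁴, so L = 4.

4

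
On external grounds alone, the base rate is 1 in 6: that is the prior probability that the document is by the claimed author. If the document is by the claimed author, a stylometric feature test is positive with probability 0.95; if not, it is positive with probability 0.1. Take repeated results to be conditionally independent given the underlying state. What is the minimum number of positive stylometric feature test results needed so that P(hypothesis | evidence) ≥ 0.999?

Prior odds = (1/6)/(5/6) = 0.2.
Likelihood ratio of a positive = 0.95/0.1 = 9.5.
Target posterior odds = 0.999/0.001 = 999.
Need 0.2 × 9.5ⁿ ≥ 999, i.e. 9.5ⁿ ≥ 4995.
9.5³ = 857.375 falls short of 4995 but 9.5⁴ = 8145.0625 reaches it, so n = 4.

4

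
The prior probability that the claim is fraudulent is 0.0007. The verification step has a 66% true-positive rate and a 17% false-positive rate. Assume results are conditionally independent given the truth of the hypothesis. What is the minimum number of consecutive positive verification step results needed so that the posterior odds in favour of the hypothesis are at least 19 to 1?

8

Prior odds = 0.0007/0.9993 = 7/9993.
Likelihood ratio of a positive result = 0.66/0.17 = 66/17.
Target odds = 19.
Need (7/9993) × (66/17)ⁿ ≥ 19, i.e. (66/17)ⁿ ≥ 189867/7.
(66/17)⁷ ≈13294.3 falls short of 189867/7 but (66/17)⁸ ≈51613.1 reaches it, so n = 8.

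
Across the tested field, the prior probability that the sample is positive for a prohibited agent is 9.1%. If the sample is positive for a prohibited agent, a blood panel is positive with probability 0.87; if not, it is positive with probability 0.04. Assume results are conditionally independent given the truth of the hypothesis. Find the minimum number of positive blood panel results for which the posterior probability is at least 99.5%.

3

Prior odds: 0.091 ÷ 0.909 = 91/909.
Likelihood ratio of a positive = 0.87/0.04 = 21.75.
Target posterior odds = 0.995/0.005 = 199.
Require 21.75ⁿ ≥ 199 ÷ (91/909) = 180891/91.
21.75² = 473.0625 falls short of 180891/91 but 21.75³ = 658503/64 reaches it, so n = 3.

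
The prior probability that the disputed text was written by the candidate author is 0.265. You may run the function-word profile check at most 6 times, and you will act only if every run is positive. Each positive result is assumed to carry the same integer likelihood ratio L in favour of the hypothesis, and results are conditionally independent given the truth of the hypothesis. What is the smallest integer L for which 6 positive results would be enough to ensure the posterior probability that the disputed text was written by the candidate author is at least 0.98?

Prior odds = 0.265/0.735 = 53/147.
Target odds = 0.98/0.02 = 49.
Need L⁶ ≥ 49 ÷ (53/147) = 7203/53.
2⁶ = 64 < 7203/53 ≤ 729 = 3⁶, so L = 3.

3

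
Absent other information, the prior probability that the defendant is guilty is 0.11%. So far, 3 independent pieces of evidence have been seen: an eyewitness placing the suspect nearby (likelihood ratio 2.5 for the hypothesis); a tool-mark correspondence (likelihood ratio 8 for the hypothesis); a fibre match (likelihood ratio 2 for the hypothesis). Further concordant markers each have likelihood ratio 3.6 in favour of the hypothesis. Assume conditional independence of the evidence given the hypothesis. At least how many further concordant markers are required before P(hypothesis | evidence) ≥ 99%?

7

Prior odds = 0.0011/0.9989 = 11/9989.
Combined Bayes factor of the evidence already in hand = 2.5 × 8 × 2 = 40.
Odds after that evidence = (11/9989) × 40 = 440/9989.
Target odds = 0.99/0.01 = 99.
Need 3.6ⁿ ≥ 99 ÷ (440/9989) = 2247.525.
3.6⁶ = 34012224/15625 falls short of 2247.525 but 3.6⁷ = 612220032/78125 reaches it, so n = 7.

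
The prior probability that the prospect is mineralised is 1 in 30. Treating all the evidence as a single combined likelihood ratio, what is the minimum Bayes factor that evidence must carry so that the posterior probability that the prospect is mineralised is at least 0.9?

261

Prior odds = (1/30)/(29/30) = 1/29.
Target odds = 0.9/0.1 = 9.
Required Bayes factor = 9 ÷ (1/29) = 261.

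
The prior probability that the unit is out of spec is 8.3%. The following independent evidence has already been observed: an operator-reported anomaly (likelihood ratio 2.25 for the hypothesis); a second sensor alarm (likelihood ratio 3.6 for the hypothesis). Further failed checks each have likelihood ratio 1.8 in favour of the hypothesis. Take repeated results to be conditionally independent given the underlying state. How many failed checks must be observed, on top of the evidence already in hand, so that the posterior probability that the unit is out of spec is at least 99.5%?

Prior odds = 0.083/0.917 = 83/917.
Combined Bayes factor of the evidence already in hand = 2.25 × 3.6 = 8.1.
Odds after that evidence = (83/917) × 8.1 = 6723/9170.
Target odds = 0.995/0.005 = 199.
Need 1.8ⁿ ≥ 199 ÷ (6723/9170) = 1824830/6723.
1.8⁹ = 387420489/1953125 falls short of 1824830/6723 but 1.8¹⁰ ≈357.047 reaches it, so n = 10.

10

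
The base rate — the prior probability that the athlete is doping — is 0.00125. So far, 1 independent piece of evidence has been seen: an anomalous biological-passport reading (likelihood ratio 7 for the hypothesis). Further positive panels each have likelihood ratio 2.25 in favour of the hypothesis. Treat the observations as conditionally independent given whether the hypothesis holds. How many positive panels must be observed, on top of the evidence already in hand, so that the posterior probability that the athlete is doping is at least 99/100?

Prior odds = 0.00125/0.99875 = 1/799.
Bayes factor of the evidence already in hand = 7.
Odds after that evidence = (1/799) × 7 = 7/799.
Target odds = 0.99/0.01 = 99.
Need 2.25ⁿ ≥ 99 ÷ (7/799) = 79101/7.
2.25¹¹ ≈7481.83 falls short of 79101/7 but 2.25¹² ≈16834.1 reaches it, so n = 12.

12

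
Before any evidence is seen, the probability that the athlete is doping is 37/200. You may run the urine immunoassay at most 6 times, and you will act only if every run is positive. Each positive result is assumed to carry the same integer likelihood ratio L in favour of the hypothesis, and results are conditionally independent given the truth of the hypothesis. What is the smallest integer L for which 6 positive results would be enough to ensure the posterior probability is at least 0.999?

5

Prior odds = 0.185/0.815 = 37/163.
Target odds = 0.999/0.001 = 999.
Need L⁶ ≥ 999 ÷ (37/163) = 4401.
4⁶ = 4096 < 4401 ≤ 15625 = 5⁶, so L = 5.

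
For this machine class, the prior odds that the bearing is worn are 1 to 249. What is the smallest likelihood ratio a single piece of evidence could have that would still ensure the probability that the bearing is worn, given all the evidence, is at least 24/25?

Prior odds = 1/249.
Target odds = 0.96/0.04 = 24.
Required Bayes factor = 24 ÷ (1/249) = 5976.

5976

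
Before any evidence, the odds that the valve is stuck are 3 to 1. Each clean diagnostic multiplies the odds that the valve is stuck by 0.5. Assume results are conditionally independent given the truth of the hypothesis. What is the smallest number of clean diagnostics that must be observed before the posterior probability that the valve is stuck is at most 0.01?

9

Prior odds = 3.
Likelihood ratio per clean diagnostic = 0.5.
Target posterior odds = 0.01/0.99 = 1/99.
Require 0.5ⁿ ≤ 1/99 ÷ 3 = 1/297.
0.5⁸ = 0.00390625 is still above 1/297 but 0.5⁹ = 0.001953125 is at or below it, so n = 9.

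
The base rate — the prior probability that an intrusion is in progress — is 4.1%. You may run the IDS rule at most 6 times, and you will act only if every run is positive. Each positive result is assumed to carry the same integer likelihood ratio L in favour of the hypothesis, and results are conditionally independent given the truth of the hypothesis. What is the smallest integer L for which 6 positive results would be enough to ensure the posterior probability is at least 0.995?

5

Prior odds = 0.041/0.959 = 41/959.
Target odds = 0.995/0.005 = 199.
Need L⁶ ≥ 199 ÷ (41/959) = 190841/41.
4⁶ = 4096 < 190841/41 ≤ 15625 = 5⁶, so L = 5.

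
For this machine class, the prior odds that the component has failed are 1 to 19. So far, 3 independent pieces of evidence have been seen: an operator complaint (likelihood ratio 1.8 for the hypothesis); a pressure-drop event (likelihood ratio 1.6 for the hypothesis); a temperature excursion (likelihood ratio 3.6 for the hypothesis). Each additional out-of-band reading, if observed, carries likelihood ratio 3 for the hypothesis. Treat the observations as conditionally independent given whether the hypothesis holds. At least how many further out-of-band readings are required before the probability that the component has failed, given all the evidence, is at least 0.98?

Prior odds = 1/19.
Combined Bayes factor of the evidence already in hand = 1.8 × 1.6 × 3.6 = 10.368.
Odds after that evidence = (1/19) × 10.368 = 1296/2375.
Target odds = 0.98/0.02 = 49.
Need 3ⁿ ≥ 49 ÷ (1296/2375) = 116375/1296.
3⁴ = 81 falls short of 116375/1296 but 3⁵ = 243 reaches it, so n = 5.

5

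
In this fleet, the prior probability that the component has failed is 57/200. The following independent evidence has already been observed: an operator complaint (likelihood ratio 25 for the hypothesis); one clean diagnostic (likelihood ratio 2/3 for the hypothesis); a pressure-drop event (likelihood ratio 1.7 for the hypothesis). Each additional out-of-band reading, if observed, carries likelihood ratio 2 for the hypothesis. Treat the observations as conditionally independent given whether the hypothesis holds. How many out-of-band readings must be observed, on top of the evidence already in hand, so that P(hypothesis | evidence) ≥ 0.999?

7

Prior odds = 0.285/0.715 = 57/143.
Combined Bayes factor of the evidence already in hand = 25 × (2/3) × 1.7 = 85/3.
Odds after that evidence = (57/143) × 85/3 = 1615/143.
Target odds = 0.999/0.001 = 999.
Need 2ⁿ ≥ 999 ÷ (1615/143) = 142857/1615.
2⁶ = 64 falls short of 142857/1615 but 2⁷ = 128 reaches it, so n = 7.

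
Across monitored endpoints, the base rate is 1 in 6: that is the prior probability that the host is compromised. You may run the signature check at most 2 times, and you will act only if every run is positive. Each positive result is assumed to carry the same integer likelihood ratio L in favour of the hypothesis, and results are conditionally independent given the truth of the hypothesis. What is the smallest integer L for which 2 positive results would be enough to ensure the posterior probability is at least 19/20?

Prior odds = (1/6)/(5/6) = 0.2.
Target odds = 0.95/0.05 = 19.
Need L² ≥ 19 ÷ 0.2 = 95.
9² = 81 < 95 ≤ 100 = 10², so L = 10.

10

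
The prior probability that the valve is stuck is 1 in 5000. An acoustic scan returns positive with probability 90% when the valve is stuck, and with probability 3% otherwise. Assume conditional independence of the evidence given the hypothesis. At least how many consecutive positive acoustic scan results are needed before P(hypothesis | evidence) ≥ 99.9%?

Prior odds = 0.0002/0.9998 = 1/4999.
Likelihood ratio of a positive result = 0.9/0.03 = 30.
Target odds: 0.999 ÷ 0.001 = 999.
Require 30ⁿ ≥ 999 ÷ (1/4999) = 4994001.
30⁴ = 810000 falls short of 4994001 but 30⁵ = 24300000 reaches it, so n = 5.

5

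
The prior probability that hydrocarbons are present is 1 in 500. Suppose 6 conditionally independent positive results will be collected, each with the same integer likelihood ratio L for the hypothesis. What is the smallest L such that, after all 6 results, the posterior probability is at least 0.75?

4

Prior odds = 0.002/0.998 = 1/499.
Target odds = 0.75/0.25 = 3.
Need L⁶ ≥ 3 ÷ (1/499) = 1497.
3⁶ = 729 < 1497 ≤ 4096 = 4⁶, so L = 4.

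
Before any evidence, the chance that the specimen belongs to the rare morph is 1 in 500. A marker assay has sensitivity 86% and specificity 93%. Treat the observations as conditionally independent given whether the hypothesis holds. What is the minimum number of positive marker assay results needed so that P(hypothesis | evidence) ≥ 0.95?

Prior odds = 0.002/0.998 = 1/499.
False-positive rate = 1 − 0.93 = 0.07; likelihood ratio of a positive = 0.86/0.07 = 86/7.
Target odds: 0.95 ÷ 0.05 = 19.
Need (1/499) × (86/7)ⁿ ≥ 19, i.e. (86/7)ⁿ ≥ 9481.
(86/7)³ = 636056/343 falls short of 9481 but (86/7)⁴ = 54700816/2401 reaches it, so n = 4.

4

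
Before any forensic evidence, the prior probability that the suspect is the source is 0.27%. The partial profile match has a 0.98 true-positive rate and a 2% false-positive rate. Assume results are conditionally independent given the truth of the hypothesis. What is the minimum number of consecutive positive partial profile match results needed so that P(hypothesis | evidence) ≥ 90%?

Prior odds = 0.0027/0.9973 = 27/9973.
Likelihood ratio of a positive result = 0.98/0.02 = 49.
Target posterior odds = 0.9/0.1 = 9.
Need (27/9973) × 49ⁿ ≥ 9, i.e. 49ⁿ ≥ 9973/3.
49² = 2401 falls short of 9973/3 but 49³ = 117649 reaches it, so n = 3.

3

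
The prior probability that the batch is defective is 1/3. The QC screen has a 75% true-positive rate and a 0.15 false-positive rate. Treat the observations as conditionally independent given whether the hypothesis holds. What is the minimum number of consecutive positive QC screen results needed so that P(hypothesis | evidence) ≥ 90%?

Prior odds: (1/3) ÷ (2/3) = 0.5.
Likelihood ratio of a positive result = 0.75/0.15 = 5.
Target odds: 0.9 ÷ 0.1 = 9.
Need 0.5 × 5ⁿ ≥ 9, i.e. 5ⁿ ≥ 18.
5¹ = 5 falls short of 18 but 5² = 25 reaches it, so n = 2.

2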